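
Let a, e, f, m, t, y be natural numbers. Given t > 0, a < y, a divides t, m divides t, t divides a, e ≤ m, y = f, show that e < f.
m divides t and t > 0, therefore m ≤ t. e ≤ m, so e ≤ t. a divides t and t divides a, therefore a = t. a < y, so t < y. Since y = f, t < f. e ≤ t, so e < f.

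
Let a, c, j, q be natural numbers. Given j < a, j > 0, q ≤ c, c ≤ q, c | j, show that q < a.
c ≤ q and q ≤ c, hence c = q. Because c | j and j > 0, c ≤ j. c = q, so q ≤ j. Since j < a, q < a.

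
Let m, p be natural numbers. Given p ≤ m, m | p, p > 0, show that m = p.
Because m | p and p > 0, m ≤ p. Since p ≤ m, p = m. Then m = p.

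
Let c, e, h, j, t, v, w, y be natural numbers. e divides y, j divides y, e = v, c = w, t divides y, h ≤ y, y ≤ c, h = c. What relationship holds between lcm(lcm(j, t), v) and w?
lcm(lcm(j, t), v) divides w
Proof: Since h = c and h ≤ y, c ≤ y. Since y ≤ c, y = c. Because c = w, y = w. j divides y and t divides y, hence lcm(j, t) divides y. From e = v and e divides y, v divides y. Because lcm(j, t) divides y, lcm(lcm(j, t), v) divides y. Since y = w, lcm(lcm(j, t), v) divides w.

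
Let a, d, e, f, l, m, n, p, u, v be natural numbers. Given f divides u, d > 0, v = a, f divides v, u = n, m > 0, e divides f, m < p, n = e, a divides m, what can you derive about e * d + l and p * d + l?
e * d + l < p * d + l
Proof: u = n and n = e, hence u = e. Since f divides u, f divides e. e divides f, so f = e. From v = a and f divides v, f divides a. a divides m, so f divides m. Because f = e, e divides m. m > 0, so e ≤ m. m < p, so e < p. Combining with d > 0, by multiplying by a positive, e * d < p * d. Then e * d + l < p * d + l.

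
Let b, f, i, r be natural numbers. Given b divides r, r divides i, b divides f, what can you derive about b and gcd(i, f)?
b divides gcd(i, f)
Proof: b divides r and r divides i, hence b divides i. b divides f, so b divides gcd(i, f).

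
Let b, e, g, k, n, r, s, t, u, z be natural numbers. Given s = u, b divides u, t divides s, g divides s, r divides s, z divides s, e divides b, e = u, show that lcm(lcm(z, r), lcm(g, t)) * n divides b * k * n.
Because e = u and e divides b, u divides b. b divides u, so u = b. s = u, so s = b. z divides s and r divides s, hence lcm(z, r) divides s. g divides s and t divides s, therefore lcm(g, t) divides s. lcm(z, r) divides s, so lcm(lcm(z, r), lcm(g, t)) divides s. Since s = b, lcm(lcm(z, r), lcm(g, t)) divides b. Then lcm(lcm(z, r), lcm(g, t)) divides b * k. Then lcm(lcm(z, r), lcm(g, t)) * n divides b * k * n.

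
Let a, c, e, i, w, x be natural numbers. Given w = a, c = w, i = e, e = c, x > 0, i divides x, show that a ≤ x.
From c = w and w = a, c = a. Since e = c, e = a. Because i = e and i divides x, e divides x. Since e = a, a divides x. x > 0, so a ≤ x.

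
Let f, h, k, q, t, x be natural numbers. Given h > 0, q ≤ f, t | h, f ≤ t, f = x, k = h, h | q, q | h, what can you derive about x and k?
x = k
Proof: q | h and h | q, so q = h. Since q ≤ f, h ≤ f. t | h and h > 0, thus t ≤ h. f ≤ t, so f ≤ h. h ≤ f, so h = f. Since k = h, k = f. Since f = x, k = x. Then x = k.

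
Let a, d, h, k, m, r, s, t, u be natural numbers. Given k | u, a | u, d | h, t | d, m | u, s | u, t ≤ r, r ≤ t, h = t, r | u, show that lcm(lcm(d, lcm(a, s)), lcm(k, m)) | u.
Because h = t and d | h, d | t. Since t | d, t = d. Since r ≤ t and t ≤ r, r = t. Since r | u, t | u. Since t = d, d | u. a | u and s | u, hence lcm(a, s) | u. d | u, so lcm(d, lcm(a, s)) | u. Since k | u and m | u, lcm(k, m) | u. lcm(d, lcm(a, s)) | u, so lcm(lcm(d, lcm(a, s)), lcm(k, m)) | u.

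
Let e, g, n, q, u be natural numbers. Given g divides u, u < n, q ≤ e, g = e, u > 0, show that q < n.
Since g = e and g divides u, e divides u. Since u > 0, e ≤ u. Since u < n, e < n. Since q ≤ e, q < n.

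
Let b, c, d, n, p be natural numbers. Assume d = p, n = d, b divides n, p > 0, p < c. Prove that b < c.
Because n = d and b divides n, b divides d. Since d = p, b divides p. p > 0, so b ≤ p. p < c, so b < c.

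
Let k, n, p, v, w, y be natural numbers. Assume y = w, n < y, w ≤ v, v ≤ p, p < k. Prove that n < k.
From y = w and n < y, n < w. From w ≤ v, n < v. v ≤ p and p < k, therefore v < k. Because n < v, n < k.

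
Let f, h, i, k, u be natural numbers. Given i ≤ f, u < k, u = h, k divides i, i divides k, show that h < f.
Since k divides i and i divides k, k = i. u < k, so u < i. From i ≤ f, u < f. Since u = h, h < f.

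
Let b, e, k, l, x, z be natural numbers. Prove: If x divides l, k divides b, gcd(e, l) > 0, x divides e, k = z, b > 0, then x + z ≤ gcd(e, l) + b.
x divides e and x divides l, thus x divides gcd(e, l). Since gcd(e, l) > 0, x ≤ gcd(e, l). k divides b and b > 0, thus k ≤ b. Since k = z, z ≤ b. x ≤ gcd(e, l), so x + z ≤ gcd(e, l) + b.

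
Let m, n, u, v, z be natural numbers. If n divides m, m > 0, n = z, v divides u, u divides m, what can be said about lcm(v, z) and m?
lcm(v, z) ≤ m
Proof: Because v divides u and u divides m, v divides m. n = z and n divides m, therefore z divides m. v divides m, so lcm(v, z) divides m. Since m > 0, lcm(v, z) ≤ m.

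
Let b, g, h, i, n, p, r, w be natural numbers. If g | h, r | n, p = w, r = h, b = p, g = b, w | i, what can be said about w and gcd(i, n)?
w | gcd(i, n)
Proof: g = b and b = p, so g = p. From p = w, g = w. r = h and r | n, thus h | n. g | h, so g | n. g = w, so w | n. Since w | i, w | gcd(i, n).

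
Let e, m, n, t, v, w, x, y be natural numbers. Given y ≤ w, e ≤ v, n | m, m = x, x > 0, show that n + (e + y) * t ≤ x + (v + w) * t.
m = x and n | m, therefore n | x. x > 0, so n ≤ x. e ≤ v and y ≤ w, hence e + y ≤ v + w. Then (e + y) * t ≤ (v + w) * t. Since n ≤ x, n + (e + y) * t ≤ x + (v + w) * t.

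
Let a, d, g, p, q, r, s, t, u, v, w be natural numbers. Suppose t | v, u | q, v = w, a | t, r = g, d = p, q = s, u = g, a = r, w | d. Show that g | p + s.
Since a = r and a | t, r | t. t | v, so r | v. Since r = g, g | v. v = w, so g | w. Because d = p and w | d, w | p. g | w, so g | p. Because u = g and u | q, g | q. q = s, so g | s. Since g | p, g | p + s.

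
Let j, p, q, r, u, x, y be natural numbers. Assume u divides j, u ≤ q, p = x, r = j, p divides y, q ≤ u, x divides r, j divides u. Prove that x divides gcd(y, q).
p = x and p divides y, hence x divides y. j divides u and u divides j, therefore j = u. u ≤ q and q ≤ u, therefore u = q. j = u, so j = q. r = j and x divides r, thus x divides j. Since j = q, x divides q. Because x divides y, x divides gcd(y, q).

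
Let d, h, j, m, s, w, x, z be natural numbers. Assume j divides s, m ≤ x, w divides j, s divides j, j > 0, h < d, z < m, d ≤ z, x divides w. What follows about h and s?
h < s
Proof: Since d ≤ z and z < m, d < m. Since h < d, h < m. j divides s and s divides j, thus j = s. Since x divides w and w divides j, x divides j. j > 0, so x ≤ j. Because m ≤ x, m ≤ j. Since j = s, m ≤ s. h < m, so h < s.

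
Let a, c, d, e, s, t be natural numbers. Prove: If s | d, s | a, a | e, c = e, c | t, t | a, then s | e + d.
Since c = e and c | t, e | t. t | a, so e | a. Since a | e, a = e. Since s | a, s | e. s | d, so s | e + d.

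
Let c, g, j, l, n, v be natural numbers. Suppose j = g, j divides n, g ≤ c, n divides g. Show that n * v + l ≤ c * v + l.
j = g and j divides n, so g divides n. From n divides g, g = n. g ≤ c, so n ≤ c. By multiplying by a non-negative, n * v ≤ c * v. Then n * v + l ≤ c * v + l.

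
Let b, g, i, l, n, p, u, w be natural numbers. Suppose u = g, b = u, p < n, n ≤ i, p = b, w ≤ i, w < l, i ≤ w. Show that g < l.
Because p = b and b = u, p = u. u = g, so p = g. Since i ≤ w and w ≤ i, i = w. p < n and n ≤ i, so p < i. i = w, so p < w. Since w < l, p < l. p = g, so g < l.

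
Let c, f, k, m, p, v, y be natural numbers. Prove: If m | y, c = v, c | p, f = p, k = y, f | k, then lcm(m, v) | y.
c = v and c | p, therefore v | p. Because k = y and f | k, f | y. Since f = p, p | y. Since v | p, v | y. m | y, so lcm(m, v) | y.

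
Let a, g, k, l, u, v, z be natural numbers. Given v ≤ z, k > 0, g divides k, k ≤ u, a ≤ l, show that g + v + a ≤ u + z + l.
g divides k and k > 0, so g ≤ k. k ≤ u, so g ≤ u. Since v ≤ z, g + v ≤ u + z. a ≤ l, so g + v + a ≤ u + z + l.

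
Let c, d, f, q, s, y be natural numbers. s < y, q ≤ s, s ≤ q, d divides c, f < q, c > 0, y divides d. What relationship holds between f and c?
f < c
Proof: s ≤ q and q ≤ s, thus s = q. Since s < y, q < y. Since f < q, f < y. From y divides d and d divides c, y divides c. c > 0, so y ≤ c. From f < y, f < c.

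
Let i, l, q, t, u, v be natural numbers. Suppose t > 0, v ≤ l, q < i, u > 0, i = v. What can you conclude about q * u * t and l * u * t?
q * u * t < l * u * t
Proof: Because i = v and q < i, q < v. Because v ≤ l, q < l. From u > 0, q * u < l * u. t > 0, so q * u * t < l * u * t.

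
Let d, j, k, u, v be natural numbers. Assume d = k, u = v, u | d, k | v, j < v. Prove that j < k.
Since u = v and u | d, v | d. Since d = k, v | k. Since k | v, v = k. Since j < v, j < k.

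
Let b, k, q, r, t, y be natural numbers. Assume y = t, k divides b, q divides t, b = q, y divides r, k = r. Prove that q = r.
y = t and y divides r, therefore t divides r. From q divides t, q divides r. k = r and k divides b, thus r divides b. Since b = q, r divides q. q divides r, so q = r.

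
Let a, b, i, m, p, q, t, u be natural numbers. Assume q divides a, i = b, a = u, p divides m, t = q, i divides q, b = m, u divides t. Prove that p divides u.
From i = b and b = m, i = m. a = u and q divides a, thus q divides u. t = q and u divides t, so u divides q. Since q divides u, q = u. Since i divides q, i divides u. i = m, so m divides u. Since p divides m, p divides u.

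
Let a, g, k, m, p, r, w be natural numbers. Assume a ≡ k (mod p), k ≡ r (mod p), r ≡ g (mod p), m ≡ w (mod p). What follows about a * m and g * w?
a * m ≡ g * w (mod p)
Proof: a ≡ k (mod p) and k ≡ r (mod p), so a ≡ r (mod p). Since r ≡ g (mod p), a ≡ g (mod p). Since m ≡ w (mod p), by multiplying congruences, a * m ≡ g * w (mod p).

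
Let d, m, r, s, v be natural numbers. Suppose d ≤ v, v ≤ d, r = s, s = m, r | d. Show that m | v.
d ≤ v and v ≤ d, thus d = v. r = s and s = m, hence r = m. From r | d, m | d. Since d = v, m | v.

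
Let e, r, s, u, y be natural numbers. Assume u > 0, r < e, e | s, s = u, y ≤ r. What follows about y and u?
y < u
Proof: From y ≤ r and r < e, y < e. s = u and e | s, therefore e | u. Since u > 0, e ≤ u. Since y < e, y < u.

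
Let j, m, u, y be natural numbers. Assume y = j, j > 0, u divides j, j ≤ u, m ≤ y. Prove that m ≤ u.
Since u divides j and j > 0, u ≤ j. Since j ≤ u, j = u. Since y = j, y = u. Since m ≤ y, m ≤ u.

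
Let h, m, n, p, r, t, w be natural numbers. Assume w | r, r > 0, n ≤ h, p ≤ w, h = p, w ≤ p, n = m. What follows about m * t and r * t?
m * t ≤ r * t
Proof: Because p ≤ w and w ≤ p, p = w. Since h = p, h = w. n = m and n ≤ h, hence m ≤ h. Since h = w, m ≤ w. w | r and r > 0, thus w ≤ r. Since m ≤ w, m ≤ r. Then m * t ≤ r * t.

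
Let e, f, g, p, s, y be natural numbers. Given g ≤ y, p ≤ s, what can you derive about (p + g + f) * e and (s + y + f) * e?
(p + g + f) * e ≤ (s + y + f) * e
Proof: From g ≤ y, g + f ≤ y + f. p ≤ s, so p + g + f ≤ s + y + f. Then (p + g + f) * e ≤ (s + y + f) * e.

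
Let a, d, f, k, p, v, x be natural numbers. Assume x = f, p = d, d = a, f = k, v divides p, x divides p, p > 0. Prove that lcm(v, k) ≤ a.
From p = d and d = a, p = a. x = f and f = k, therefore x = k. Because x divides p, k divides p. Since v divides p, lcm(v, k) divides p. Since p > 0, lcm(v, k) ≤ p. p = a, so lcm(v, k) ≤ a.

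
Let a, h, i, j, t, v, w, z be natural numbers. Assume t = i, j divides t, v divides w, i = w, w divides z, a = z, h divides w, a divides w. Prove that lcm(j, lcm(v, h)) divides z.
Because a = z and a divides w, z divides w. w divides z, so w = z. Because t = i and i = w, t = w. Since j divides t, j divides w. v divides w and h divides w, therefore lcm(v, h) divides w. j divides w, so lcm(j, lcm(v, h)) divides w. w = z, so lcm(j, lcm(v, h)) divides z.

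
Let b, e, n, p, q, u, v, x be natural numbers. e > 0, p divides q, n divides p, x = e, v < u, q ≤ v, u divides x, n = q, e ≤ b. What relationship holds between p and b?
p < b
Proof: n = q and n divides p, so q divides p. Because p divides q, q = p. x = e and u divides x, thus u divides e. Because e > 0, u ≤ e. Since v < u, v < e. Since q ≤ v, q < e. Since e ≤ b, q < b. q = p, so p < b.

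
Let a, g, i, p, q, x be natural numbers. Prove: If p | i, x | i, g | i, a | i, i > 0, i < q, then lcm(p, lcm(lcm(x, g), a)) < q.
x | i and g | i, thus lcm(x, g) | i. a | i, so lcm(lcm(x, g), a) | i. p | i, so lcm(p, lcm(lcm(x, g), a)) | i. Since i > 0, lcm(p, lcm(lcm(x, g), a)) ≤ i. Because i < q, lcm(p, lcm(lcm(x, g), a)) < q.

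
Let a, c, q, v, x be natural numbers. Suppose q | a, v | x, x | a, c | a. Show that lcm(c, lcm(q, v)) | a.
v | x and x | a, therefore v | a. Since q | a, lcm(q, v) | a. Since c | a, lcm(c, lcm(q, v)) | a.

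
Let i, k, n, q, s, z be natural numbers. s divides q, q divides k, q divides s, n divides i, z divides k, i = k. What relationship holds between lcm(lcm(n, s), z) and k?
lcm(lcm(n, s), z) divides k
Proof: Since i = k and n divides i, n divides k. q divides s and s divides q, hence q = s. q divides k, so s divides k. n divides k, so lcm(n, s) divides k. From z divides k, lcm(lcm(n, s), z) divides k.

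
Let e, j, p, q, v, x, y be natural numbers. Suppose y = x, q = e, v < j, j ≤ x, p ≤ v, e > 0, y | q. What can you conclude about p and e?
p < e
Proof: v < j and j ≤ x, therefore v < x. From p ≤ v, p < x. y = x and y | q, thus x | q. Since q = e, x | e. e > 0, so x ≤ e. p < x, so p < e.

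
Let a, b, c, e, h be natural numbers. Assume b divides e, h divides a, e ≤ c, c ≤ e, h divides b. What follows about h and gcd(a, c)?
h divides gcd(a, c)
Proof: Because e ≤ c and c ≤ e, e = c. h divides b and b divides e, so h divides e. Since e = c, h divides c. Since h divides a, h divides gcd(a, c).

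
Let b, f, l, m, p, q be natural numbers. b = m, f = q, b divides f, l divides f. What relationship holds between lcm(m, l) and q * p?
lcm(m, l) divides q * p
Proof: Since b = m and b divides f, m divides f. Since l divides f, lcm(m, l) divides f. Since f = q, lcm(m, l) divides q. Then lcm(m, l) divides q * p.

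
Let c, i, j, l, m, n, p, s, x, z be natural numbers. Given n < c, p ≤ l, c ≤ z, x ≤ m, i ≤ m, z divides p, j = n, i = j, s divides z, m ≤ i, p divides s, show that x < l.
From i = j and j = n, i = n. m ≤ i and i ≤ m, so m = i. x ≤ m, so x ≤ i. Since i = n, x ≤ n. p divides s and s divides z, therefore p divides z. z divides p, so p = z. p ≤ l, so z ≤ l. Because c ≤ z, c ≤ l. Since n < c, n < l. x ≤ n, so x < l.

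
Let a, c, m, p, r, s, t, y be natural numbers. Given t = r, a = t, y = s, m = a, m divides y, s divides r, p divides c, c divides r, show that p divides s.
Since m = a and m divides y, a divides y. From y = s, a divides s. Since a = t, t divides s. Since t = r, r divides s. s divides r, so r = s. p divides c and c divides r, thus p divides r. Since r = s, p divides s.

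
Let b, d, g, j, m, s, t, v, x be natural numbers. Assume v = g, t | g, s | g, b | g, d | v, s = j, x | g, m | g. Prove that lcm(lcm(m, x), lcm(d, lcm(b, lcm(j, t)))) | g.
m | g and x | g, therefore lcm(m, x) | g. Since v = g and d | v, d | g. s = j and s | g, therefore j | g. t | g, so lcm(j, t) | g. Since b | g, lcm(b, lcm(j, t)) | g. d | g, so lcm(d, lcm(b, lcm(j, t))) | g. Since lcm(m, x) | g, lcm(lcm(m, x), lcm(d, lcm(b, lcm(j, t)))) | g.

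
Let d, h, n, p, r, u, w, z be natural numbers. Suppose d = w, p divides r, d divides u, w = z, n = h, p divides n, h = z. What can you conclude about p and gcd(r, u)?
p divides gcd(r, u)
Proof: Since n = h and p divides n, p divides h. Since h = z, p divides z. d = w and d divides u, hence w divides u. w = z, so z divides u. p divides z, so p divides u. p divides r, so p divides gcd(r, u).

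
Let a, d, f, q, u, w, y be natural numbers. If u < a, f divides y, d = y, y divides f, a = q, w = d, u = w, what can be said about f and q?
f < q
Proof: Because u = w and w = d, u = d. d = y, so u = y. Since y divides f and f divides y, y = f. Since u = y, u = f. a = q and u < a, therefore u < q. Because u = f, f < q.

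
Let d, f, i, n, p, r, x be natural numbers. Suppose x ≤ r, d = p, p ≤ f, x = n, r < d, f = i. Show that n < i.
d = p and r < d, so r < p. Because x ≤ r, x < p. p ≤ f, so x < f. x = n, so n < f. f = i, so n < i.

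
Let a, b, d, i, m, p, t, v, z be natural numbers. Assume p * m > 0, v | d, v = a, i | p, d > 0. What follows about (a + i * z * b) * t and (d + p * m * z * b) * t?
(a + i * z * b) * t ≤ (d + p * m * z * b) * t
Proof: v = a and v | d, hence a | d. Since d > 0, a ≤ d. i | p, thus i | p * m. Since p * m > 0, i ≤ p * m. Then i * z ≤ p * m * z. Then i * z * b ≤ p * m * z * b. a ≤ d, so a + i * z * b ≤ d + p * m * z * b. Then (a + i * z * b) * t ≤ (d + p * m * z * b) * t.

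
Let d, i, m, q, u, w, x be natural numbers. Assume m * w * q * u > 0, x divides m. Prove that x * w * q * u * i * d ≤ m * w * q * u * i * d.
x divides m, thus x * w divides m * w. Then x * w * q divides m * w * q. Then x * w * q * u divides m * w * q * u. m * w * q * u > 0, so x * w * q * u ≤ m * w * q * u. By multiplying by a non-negative, x * w * q * u * i ≤ m * w * q * u * i. By multiplying by a non-negative, x * w * q * u * i * d ≤ m * w * q * u * i * d.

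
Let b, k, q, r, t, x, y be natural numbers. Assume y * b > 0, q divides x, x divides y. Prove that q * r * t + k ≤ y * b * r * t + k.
From q divides x and x divides y, q divides y. Then q divides y * b. y * b > 0, so q ≤ y * b. By multiplying by a non-negative, q * r ≤ y * b * r. By multiplying by a non-negative, q * r * t ≤ y * b * r * t. Then q * r * t + k ≤ y * b * r * t + k.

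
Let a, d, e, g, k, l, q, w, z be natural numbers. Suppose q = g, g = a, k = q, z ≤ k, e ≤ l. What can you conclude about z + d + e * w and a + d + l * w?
z + d + e * w ≤ a + d + l * w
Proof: q = g and g = a, thus q = a. Since k = q and z ≤ k, z ≤ q. q = a, so z ≤ a. Then z + d ≤ a + d. e ≤ l, hence e * w ≤ l * w. z + d ≤ a + d, so z + d + e * w ≤ a + d + l * w.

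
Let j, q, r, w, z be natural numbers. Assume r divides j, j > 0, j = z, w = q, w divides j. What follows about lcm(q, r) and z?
lcm(q, r) ≤ z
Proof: w = q and w divides j, thus q divides j. Because r divides j, lcm(q, r) divides j. Since j > 0, lcm(q, r) ≤ j. Since j = z, lcm(q, r) ≤ z.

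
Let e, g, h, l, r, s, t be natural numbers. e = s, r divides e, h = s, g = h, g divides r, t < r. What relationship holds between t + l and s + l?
t + l < s + l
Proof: From e = s and r divides e, r divides s. g = h and g divides r, therefore h divides r. h = s, so s divides r. Since r divides s, r = s. t < r, so t < s. Then t + l < s + l.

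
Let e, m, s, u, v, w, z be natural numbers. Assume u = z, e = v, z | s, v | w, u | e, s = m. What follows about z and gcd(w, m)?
z | gcd(w, m)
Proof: u = z and u | e, so z | e. e = v, so z | v. Because v | w, z | w. Since s = m and z | s, z | m. Since z | w, z | gcd(w, m).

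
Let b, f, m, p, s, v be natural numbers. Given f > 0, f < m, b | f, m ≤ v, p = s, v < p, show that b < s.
Because b | f and f > 0, b ≤ f. p = s and v < p, therefore v < s. m ≤ v, so m < s. Since f < m, f < s. b ≤ f, so b < s.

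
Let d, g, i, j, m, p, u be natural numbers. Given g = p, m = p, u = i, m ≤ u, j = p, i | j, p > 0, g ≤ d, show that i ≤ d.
From u = i and m ≤ u, m ≤ i. m = p, so p ≤ i. From j = p and i | j, i | p. p > 0, so i ≤ p. Since p ≤ i, p = i. g = p, so g = i. g ≤ d, so i ≤ d.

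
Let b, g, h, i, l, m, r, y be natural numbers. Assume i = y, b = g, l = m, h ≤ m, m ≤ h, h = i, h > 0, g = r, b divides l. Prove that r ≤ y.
h = i and i = y, therefore h = y. m ≤ h and h ≤ m, so m = h. b = g and b divides l, therefore g divides l. l = m, so g divides m. m = h, so g divides h. Since g = r, r divides h. h > 0, so r ≤ h. h = y, so r ≤ y.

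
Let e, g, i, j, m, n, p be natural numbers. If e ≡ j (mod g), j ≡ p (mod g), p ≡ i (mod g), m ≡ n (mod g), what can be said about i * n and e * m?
i * n ≡ e * m (mod g)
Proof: e ≡ j (mod g) and j ≡ p (mod g), so e ≡ p (mod g). Since p ≡ i (mod g), e ≡ i (mod g). Since m ≡ n (mod g), by multiplying congruences, e * m ≡ i * n (mod g). Then i * n ≡ e * m (mod g).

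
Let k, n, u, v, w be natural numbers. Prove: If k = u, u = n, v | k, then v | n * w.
Because k = u and u = n, k = n. Since v | k, v | n. Then v | n * w.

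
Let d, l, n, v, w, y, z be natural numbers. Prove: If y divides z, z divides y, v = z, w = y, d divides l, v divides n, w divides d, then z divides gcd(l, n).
Since y divides z and z divides y, y = z. w = y, so w = z. w divides d and d divides l, therefore w divides l. From w = z, z divides l. v = z and v divides n, thus z divides n. Since z divides l, z divides gcd(l, n).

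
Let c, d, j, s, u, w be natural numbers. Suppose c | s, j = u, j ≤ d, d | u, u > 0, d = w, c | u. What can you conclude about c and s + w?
c | s + w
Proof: j = u and j ≤ d, hence u ≤ d. d | u and u > 0, so d ≤ u. Since u ≤ d, u = d. Since d = w, u = w. Since c | u, c | w. Since c | s, c | s + w.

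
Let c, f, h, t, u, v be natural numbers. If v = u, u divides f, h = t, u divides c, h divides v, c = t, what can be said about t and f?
t divides f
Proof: Because c = t and u divides c, u divides t. v = u and h divides v, therefore h divides u. h = t, so t divides u. Since u divides t, u = t. u divides f, so t divides f.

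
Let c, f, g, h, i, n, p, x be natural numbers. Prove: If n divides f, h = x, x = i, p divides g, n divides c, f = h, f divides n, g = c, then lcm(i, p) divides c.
f = h and h = x, hence f = x. x = i, so f = i. From n divides f and f divides n, n = f. Since n divides c, f divides c. f = i, so i divides c. g = c and p divides g, therefore p divides c. From i divides c, lcm(i, p) divides c.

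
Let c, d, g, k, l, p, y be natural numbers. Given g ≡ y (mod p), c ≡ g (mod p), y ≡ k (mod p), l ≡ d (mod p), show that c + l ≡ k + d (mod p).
c ≡ g (mod p) and g ≡ y (mod p), so c ≡ y (mod p). Since y ≡ k (mod p), c ≡ k (mod p). l ≡ d (mod p), so c + l ≡ k + d (mod p).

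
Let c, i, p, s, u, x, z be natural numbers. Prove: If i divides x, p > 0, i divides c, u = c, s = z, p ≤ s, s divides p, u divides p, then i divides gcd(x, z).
s divides p and p > 0, so s ≤ p. p ≤ s, so p = s. Since s = z, p = z. u = c and u divides p, therefore c divides p. i divides c, so i divides p. Since p = z, i divides z. Since i divides x, i divides gcd(x, z).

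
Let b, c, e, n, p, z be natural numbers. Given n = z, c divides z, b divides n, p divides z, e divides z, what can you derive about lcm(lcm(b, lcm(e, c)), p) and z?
lcm(lcm(b, lcm(e, c)), p) divides z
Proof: n = z and b divides n, thus b divides z. Since e divides z and c divides z, lcm(e, c) divides z. Since b divides z, lcm(b, lcm(e, c)) divides z. Since p divides z, lcm(lcm(b, lcm(e, c)), p) divides z.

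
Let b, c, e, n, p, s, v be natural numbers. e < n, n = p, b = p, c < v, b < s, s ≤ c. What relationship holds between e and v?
e < v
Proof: n = p and e < n, hence e < p. Since s ≤ c and c < v, s < v. b < s, so b < v. b = p, so p < v. e < p, so e < v.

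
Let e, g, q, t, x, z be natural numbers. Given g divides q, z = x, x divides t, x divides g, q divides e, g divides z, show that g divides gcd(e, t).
From g divides q and q divides e, g divides e. From z = x and g divides z, g divides x. x divides g, so x = g. x divides t, so g divides t. Since g divides e, g divides gcd(e, t).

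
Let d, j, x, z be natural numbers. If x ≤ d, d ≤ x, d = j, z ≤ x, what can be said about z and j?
z ≤ j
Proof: x ≤ d and d ≤ x, thus x = d. d = j, so x = j. z ≤ x, so z ≤ j.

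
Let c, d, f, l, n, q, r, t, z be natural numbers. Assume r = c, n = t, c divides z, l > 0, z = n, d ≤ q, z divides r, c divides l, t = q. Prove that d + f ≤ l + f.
z = n and n = t, so z = t. Since t = q, z = q. r = c and z divides r, hence z divides c. c divides z, so c = z. c divides l, so z divides l. l > 0, so z ≤ l. Since z = q, q ≤ l. d ≤ q, so d ≤ l. Then d + f ≤ l + f.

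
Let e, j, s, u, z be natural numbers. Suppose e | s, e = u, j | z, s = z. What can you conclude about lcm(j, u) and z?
lcm(j, u) | z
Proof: s = z and e | s, so e | z. e = u, so u | z. Since j | z, lcm(j, u) | z.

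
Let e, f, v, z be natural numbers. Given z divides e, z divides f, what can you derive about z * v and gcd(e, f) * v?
z * v divides gcd(e, f) * v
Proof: z divides e and z divides f, so z divides gcd(e, f). Then z * v divides gcd(e, f) * v.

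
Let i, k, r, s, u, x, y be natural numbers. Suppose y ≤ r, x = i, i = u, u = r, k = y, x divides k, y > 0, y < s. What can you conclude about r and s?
r < s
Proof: i = u and u = r, thus i = r. x = i, so x = r. k = y and x divides k, thus x divides y. x = r, so r divides y. Since y > 0, r ≤ y. y ≤ r, so y = r. Since y < s, r < s.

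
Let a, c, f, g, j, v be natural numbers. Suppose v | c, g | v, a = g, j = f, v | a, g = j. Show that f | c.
Since g = j and j = f, g = f. a = g and v | a, so v | g. g | v, so v = g. Since v | c, g | c. g = f, so f | c.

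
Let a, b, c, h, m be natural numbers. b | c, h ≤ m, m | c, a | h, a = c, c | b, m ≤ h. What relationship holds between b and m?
b = m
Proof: b | c and c | b, thus b = c. Since h ≤ m and m ≤ h, h = m. From a | h, a | m. a = c, so c | m. Since m | c, c = m. Since b = c, b = m.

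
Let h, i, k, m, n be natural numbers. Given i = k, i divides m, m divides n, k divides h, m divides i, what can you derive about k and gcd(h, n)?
k divides gcd(h, n)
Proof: m divides i and i divides m, hence m = i. i = k, so m = k. Since m divides n, k divides n. Because k divides h, k divides gcd(h, n).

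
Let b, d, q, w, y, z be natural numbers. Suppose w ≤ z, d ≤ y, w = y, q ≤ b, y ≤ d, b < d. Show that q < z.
q ≤ b and b < d, so q < d. y ≤ d and d ≤ y, thus y = d. w = y and w ≤ z, hence y ≤ z. Since y = d, d ≤ z. Since q < d, q < z.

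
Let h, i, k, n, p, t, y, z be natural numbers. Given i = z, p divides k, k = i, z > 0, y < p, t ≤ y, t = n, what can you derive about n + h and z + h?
n + h < z + h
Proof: t = n and t ≤ y, hence n ≤ y. From y < p, n < p. Because k = i and i = z, k = z. Because p divides k, p divides z. Because z > 0, p ≤ z. Since n < p, n < z. Then n + h < z + h.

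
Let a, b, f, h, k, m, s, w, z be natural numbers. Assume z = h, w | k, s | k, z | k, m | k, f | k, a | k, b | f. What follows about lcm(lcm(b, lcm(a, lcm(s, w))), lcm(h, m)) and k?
lcm(lcm(b, lcm(a, lcm(s, w))), lcm(h, m)) | k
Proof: From b | f and f | k, b | k. s | k and w | k, thus lcm(s, w) | k. Because a | k, lcm(a, lcm(s, w)) | k. Since b | k, lcm(b, lcm(a, lcm(s, w))) | k. Since z = h and z | k, h | k. m | k, so lcm(h, m) | k. From lcm(b, lcm(a, lcm(s, w))) | k, lcm(lcm(b, lcm(a, lcm(s, w))), lcm(h, m)) | k.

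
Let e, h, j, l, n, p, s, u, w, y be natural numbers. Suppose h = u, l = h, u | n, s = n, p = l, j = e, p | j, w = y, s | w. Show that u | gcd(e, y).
l = h and h = u, hence l = u. Because p = l and p | j, l | j. j = e, so l | e. Because l = u, u | e. Since w = y and s | w, s | y. Since s = n, n | y. Since u | n, u | y. Since u | e, u | gcd(e, y).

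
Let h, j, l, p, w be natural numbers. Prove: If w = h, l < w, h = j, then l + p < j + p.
w = h and h = j, so w = j. Since l < w, l < j. Then l + p < j + p.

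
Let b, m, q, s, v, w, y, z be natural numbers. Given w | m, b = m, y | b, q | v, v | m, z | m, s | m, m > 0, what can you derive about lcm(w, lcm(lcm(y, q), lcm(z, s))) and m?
lcm(w, lcm(lcm(y, q), lcm(z, s))) ≤ m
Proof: b = m and y | b, hence y | m. q | v and v | m, therefore q | m. Since y | m, lcm(y, q) | m. z | m and s | m, thus lcm(z, s) | m. lcm(y, q) | m, so lcm(lcm(y, q), lcm(z, s)) | m. w | m, so lcm(w, lcm(lcm(y, q), lcm(z, s))) | m. m > 0, so lcm(w, lcm(lcm(y, q), lcm(z, s))) ≤ m.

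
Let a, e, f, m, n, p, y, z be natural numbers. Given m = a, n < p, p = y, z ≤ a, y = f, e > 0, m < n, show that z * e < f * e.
p = y and y = f, thus p = f. m < n and n < p, so m < p. m = a, so a < p. Since z ≤ a, z < p. Since p = f, z < f. Since e > 0, by multiplying by a positive, z * e < f * e.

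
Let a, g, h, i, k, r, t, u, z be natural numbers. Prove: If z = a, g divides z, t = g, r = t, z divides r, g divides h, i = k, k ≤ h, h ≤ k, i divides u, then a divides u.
r = t and z divides r, so z divides t. Since t = g, z divides g. Since g divides z, g = z. Since g divides h, z divides h. Because z = a, a divides h. k ≤ h and h ≤ k, therefore k = h. i = k, so i = h. Since i divides u, h divides u. Since a divides h, a divides u.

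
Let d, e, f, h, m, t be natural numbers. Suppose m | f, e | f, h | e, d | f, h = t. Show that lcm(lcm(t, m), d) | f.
h | e and e | f, so h | f. Since h = t, t | f. Since m | f, lcm(t, m) | f. Because d | f, lcm(lcm(t, m), d) | f.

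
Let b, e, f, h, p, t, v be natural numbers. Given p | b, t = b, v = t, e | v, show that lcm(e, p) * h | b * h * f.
Since v = t and t = b, v = b. Since e | v, e | b. From p | b, lcm(e, p) | b. Then lcm(e, p) * h | b * h. Then lcm(e, p) * h | b * h * f.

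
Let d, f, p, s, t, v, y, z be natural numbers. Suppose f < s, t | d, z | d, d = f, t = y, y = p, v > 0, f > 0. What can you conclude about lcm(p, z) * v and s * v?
lcm(p, z) * v < s * v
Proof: t = y and y = p, hence t = p. Since t | d, p | d. Since z | d, lcm(p, z) | d. Because d = f, lcm(p, z) | f. Since f > 0, lcm(p, z) ≤ f. f < s, so lcm(p, z) < s. Since v > 0, lcm(p, z) * v < s * v.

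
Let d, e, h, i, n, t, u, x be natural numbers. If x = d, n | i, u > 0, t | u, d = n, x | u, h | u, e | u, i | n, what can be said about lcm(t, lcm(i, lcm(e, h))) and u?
lcm(t, lcm(i, lcm(e, h))) ≤ u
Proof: From n | i and i | n, n = i. x = d and d = n, thus x = n. x | u, so n | u. n = i, so i | u. Since e | u and h | u, lcm(e, h) | u. Since i | u, lcm(i, lcm(e, h)) | u. t | u, so lcm(t, lcm(i, lcm(e, h))) | u. Since u > 0, lcm(t, lcm(i, lcm(e, h))) ≤ u.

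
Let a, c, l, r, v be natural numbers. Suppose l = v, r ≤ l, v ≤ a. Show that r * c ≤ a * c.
From l = v and r ≤ l, r ≤ v. v ≤ a, so r ≤ a. Then r * c ≤ a * c.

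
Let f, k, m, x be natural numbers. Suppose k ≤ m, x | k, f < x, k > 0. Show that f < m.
Because x | k and k > 0, x ≤ k. Since k ≤ m, x ≤ m. Since f < x, f < m.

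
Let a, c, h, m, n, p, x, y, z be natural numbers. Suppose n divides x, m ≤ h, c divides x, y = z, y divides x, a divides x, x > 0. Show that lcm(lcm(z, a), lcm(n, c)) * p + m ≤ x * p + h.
y = z and y divides x, therefore z divides x. From a divides x, lcm(z, a) divides x. From n divides x and c divides x, lcm(n, c) divides x. Since lcm(z, a) divides x, lcm(lcm(z, a), lcm(n, c)) divides x. Since x > 0, lcm(lcm(z, a), lcm(n, c)) ≤ x. By multiplying by a non-negative, lcm(lcm(z, a), lcm(n, c)) * p ≤ x * p. m ≤ h, so lcm(lcm(z, a), lcm(n, c)) * p + m ≤ x * p + h.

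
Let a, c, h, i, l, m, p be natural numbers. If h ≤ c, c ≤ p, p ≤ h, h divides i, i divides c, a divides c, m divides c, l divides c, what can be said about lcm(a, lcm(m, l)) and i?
lcm(a, lcm(m, l)) divides i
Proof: c ≤ p and p ≤ h, therefore c ≤ h. Since h ≤ c, h = c. Since h divides i, c divides i. From i divides c, c = i. m divides c and l divides c, hence lcm(m, l) divides c. Since a divides c, lcm(a, lcm(m, l)) divides c. Since c = i, lcm(a, lcm(m, l)) divides i.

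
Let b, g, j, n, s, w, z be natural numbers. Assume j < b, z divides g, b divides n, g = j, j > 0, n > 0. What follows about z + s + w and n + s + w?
z + s + w < n + s + w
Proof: g = j and z divides g, hence z divides j. j > 0, so z ≤ j. j < b, so z < b. Because b divides n and n > 0, b ≤ n. z < b, so z < n. Then z + s < n + s. Then z + s + w < n + s + w.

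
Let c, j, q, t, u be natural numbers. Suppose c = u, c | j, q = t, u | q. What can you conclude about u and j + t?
u | j + t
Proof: c = u and c | j, so u | j. q = t and u | q, thus u | t. Since u | j, u | j + t.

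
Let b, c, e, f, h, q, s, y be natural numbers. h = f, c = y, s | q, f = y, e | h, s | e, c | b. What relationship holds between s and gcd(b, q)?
s | gcd(b, q)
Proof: h = f and e | h, therefore e | f. Because s | e, s | f. f = y, so s | y. c = y and c | b, therefore y | b. Since s | y, s | b. s | q, so s | gcd(b, q).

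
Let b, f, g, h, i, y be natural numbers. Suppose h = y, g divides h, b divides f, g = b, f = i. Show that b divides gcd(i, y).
From f = i and b divides f, b divides i. Since g = b and g divides h, b divides h. Since h = y, b divides y. From b divides i, b divides gcd(i, y).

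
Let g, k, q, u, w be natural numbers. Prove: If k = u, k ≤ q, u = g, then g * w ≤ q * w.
k = u and u = g, therefore k = g. k ≤ q, so g ≤ q. Then g * w ≤ q * w.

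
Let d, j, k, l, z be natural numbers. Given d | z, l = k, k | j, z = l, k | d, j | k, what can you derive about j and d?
j = d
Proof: j | k and k | j, hence j = k. z = l and l = k, therefore z = k. d | z, so d | k. k | d, so k = d. Since j = k, j = d.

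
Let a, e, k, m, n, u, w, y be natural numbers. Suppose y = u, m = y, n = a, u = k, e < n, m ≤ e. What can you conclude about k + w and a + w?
k + w < a + w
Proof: y = u and u = k, hence y = k. m = y and m ≤ e, so y ≤ e. y = k, so k ≤ e. Since n = a and e < n, e < a. Since k ≤ e, k < a. Then k + w < a + w.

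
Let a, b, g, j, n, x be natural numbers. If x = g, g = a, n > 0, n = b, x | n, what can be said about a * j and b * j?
a * j ≤ b * j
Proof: x | n and n > 0, so x ≤ n. Since x = g, g ≤ n. Since g = a, a ≤ n. n = b, so a ≤ b. Then a * j ≤ b * j.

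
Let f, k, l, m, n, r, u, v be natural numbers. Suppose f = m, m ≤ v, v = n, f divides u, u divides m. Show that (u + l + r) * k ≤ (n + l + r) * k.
f = m and f divides u, thus m divides u. u divides m, so m = u. Because v = n and m ≤ v, m ≤ n. m = u, so u ≤ n. Then u + l ≤ n + l. Then u + l + r ≤ n + l + r. By multiplying by a non-negative, (u + l + r) * k ≤ (n + l + r) * k.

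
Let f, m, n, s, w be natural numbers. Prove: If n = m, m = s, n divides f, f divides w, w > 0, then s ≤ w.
n = m and m = s, so n = s. n divides f and f divides w, thus n divides w. Since w > 0, n ≤ w. Since n = s, s ≤ w.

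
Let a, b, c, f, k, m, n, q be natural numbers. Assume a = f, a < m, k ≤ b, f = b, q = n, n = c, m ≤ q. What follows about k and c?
k < c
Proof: Because q = n and n = c, q = c. a = f and f = b, thus a = b. Because a < m and m ≤ q, a < q. Since a = b, b < q. q = c, so b < c. Since k ≤ b, k < c.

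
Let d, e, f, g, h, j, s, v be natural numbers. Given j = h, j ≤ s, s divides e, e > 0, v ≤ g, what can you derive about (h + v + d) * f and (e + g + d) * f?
(h + v + d) * f ≤ (e + g + d) * f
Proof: From j = h and j ≤ s, h ≤ s. s divides e and e > 0, therefore s ≤ e. Since h ≤ s, h ≤ e. Since v ≤ g, v + d ≤ g + d. From h ≤ e, h + v + d ≤ e + g + d. By multiplying by a non-negative, (h + v + d) * f ≤ (e + g + d) * f.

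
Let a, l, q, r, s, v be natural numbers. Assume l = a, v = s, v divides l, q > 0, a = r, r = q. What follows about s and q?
s ≤ q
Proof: From a = r and r = q, a = q. l = a and v divides l, hence v divides a. a = q, so v divides q. Since v = s, s divides q. q > 0, so s ≤ q.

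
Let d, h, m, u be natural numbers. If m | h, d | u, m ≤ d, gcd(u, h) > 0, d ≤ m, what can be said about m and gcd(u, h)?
m ≤ gcd(u, h)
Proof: From d ≤ m and m ≤ d, d = m. Since d | u, m | u. Since m | h, m | gcd(u, h). Since gcd(u, h) > 0, m ≤ gcd(u, h).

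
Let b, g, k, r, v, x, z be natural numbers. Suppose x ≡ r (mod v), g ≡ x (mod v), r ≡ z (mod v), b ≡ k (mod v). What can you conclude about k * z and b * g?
k * z ≡ b * g (mod v)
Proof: From g ≡ x (mod v) and x ≡ r (mod v), g ≡ r (mod v). Since r ≡ z (mod v), g ≡ z (mod v). Because b ≡ k (mod v), b * g ≡ k * z (mod v). Then k * z ≡ b * g (mod v).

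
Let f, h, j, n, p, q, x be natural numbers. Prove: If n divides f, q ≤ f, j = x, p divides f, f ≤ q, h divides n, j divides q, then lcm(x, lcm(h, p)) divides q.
j = x and j divides q, therefore x divides q. f ≤ q and q ≤ f, so f = q. h divides n and n divides f, so h divides f. Since p divides f, lcm(h, p) divides f. f = q, so lcm(h, p) divides q. x divides q, so lcm(x, lcm(h, p)) divides q.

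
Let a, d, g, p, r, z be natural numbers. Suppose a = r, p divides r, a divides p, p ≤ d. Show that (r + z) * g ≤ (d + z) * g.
Because a = r and a divides p, r divides p. Since p divides r, p = r. p ≤ d, so r ≤ d. Then r + z ≤ d + z. By multiplying by a non-negative, (r + z) * g ≤ (d + z) * g.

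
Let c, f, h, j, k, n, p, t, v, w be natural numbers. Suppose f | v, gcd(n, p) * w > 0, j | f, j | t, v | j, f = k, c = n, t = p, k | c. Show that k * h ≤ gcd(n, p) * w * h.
From c = n and k | c, k | n. f | v and v | j, hence f | j. j | f, so j = f. f = k, so j = k. Since j | t, k | t. Since t = p, k | p. k | n, so k | gcd(n, p). Then k | gcd(n, p) * w. Since gcd(n, p) * w > 0, k ≤ gcd(n, p) * w. Then k * h ≤ gcd(n, p) * w * h.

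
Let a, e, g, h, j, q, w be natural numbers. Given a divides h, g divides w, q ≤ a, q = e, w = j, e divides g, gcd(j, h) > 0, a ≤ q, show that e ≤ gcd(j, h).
w = j and g divides w, hence g divides j. Since e divides g, e divides j. a ≤ q and q ≤ a, therefore a = q. Since a divides h, q divides h. Since q = e, e divides h. e divides j, so e divides gcd(j, h). Since gcd(j, h) > 0, e ≤ gcd(j, h).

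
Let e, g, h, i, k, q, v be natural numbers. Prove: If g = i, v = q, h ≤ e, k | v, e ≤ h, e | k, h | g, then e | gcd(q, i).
From e | k and k | v, e | v. Since v = q, e | q. h ≤ e and e ≤ h, so h = e. h | g, so e | g. g = i, so e | i. Since e | q, e | gcd(q, i).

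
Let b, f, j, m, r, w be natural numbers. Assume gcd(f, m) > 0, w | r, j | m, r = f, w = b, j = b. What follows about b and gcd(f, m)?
b ≤ gcd(f, m)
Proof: Because r = f and w | r, w | f. w = b, so b | f. j = b and j | m, hence b | m. Since b | f, b | gcd(f, m). Since gcd(f, m) > 0, b ≤ gcd(f, m).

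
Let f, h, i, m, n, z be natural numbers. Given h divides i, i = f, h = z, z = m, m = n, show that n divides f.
h = z and z = m, so h = m. Since m = n, h = n. From i = f and h divides i, h divides f. Since h = n, n divides f.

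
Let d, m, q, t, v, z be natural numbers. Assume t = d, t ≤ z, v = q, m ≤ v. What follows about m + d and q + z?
m + d ≤ q + z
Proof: v = q and m ≤ v, therefore m ≤ q. t = d and t ≤ z, hence d ≤ z. m ≤ q, so m + d ≤ q + z.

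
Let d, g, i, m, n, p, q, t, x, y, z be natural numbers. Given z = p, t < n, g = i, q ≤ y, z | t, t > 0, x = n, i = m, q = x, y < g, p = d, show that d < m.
z = p and p = d, so z = d. Since z | t and t > 0, z ≤ t. Since t < n, z < n. q = x and x = n, thus q = n. q ≤ y, so n ≤ y. Since y < g, n < g. Because z < n, z < g. z = d, so d < g. Since g = i, d < i. i = m, so d < m.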